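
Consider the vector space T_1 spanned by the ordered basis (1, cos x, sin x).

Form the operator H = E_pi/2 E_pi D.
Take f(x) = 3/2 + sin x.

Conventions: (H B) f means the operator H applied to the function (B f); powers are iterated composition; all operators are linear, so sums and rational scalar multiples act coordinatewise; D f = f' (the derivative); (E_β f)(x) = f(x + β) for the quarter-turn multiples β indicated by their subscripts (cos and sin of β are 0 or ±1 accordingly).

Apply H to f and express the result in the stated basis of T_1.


the image equals g(x) = sin x

D f = cos x
E_pi D f = -cos x
E_pi/2 E_pi D f = sin x


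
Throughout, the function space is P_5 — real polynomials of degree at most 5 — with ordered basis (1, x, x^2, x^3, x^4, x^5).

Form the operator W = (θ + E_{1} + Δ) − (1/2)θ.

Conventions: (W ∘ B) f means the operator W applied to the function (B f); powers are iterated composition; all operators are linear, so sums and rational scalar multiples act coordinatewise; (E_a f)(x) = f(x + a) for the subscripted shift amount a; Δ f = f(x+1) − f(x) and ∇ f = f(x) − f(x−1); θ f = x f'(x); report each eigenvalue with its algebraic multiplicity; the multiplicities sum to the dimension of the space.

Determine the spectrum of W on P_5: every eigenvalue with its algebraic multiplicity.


image of 1: 1
image of x: (3/2)x + 2
image of x^2: 2x^2 + 4x + 2
image of x^3: (5/2)x^3 + 6x^2 + 6x + 2
image of x^4: 3x^4 + 8x^3 + 12x^2 + 8x + 2
image of x^5: (7/2)x^5 + 10x^4 + 20x^3 + 20x^2 + 10x + 2
the matrix is upper triangular; its diagonal is (1, 3/2, 2, 5/2, 3, 7/2)
for a triangular matrix the eigenvalues are the diagonal entries, with algebraic multiplicity their repetition count

λ = 1 (multiplicity 1), λ = 3/2 (multiplicity 1), λ = 2 (multiplicity 1), λ = 5/2 (multiplicity 1), λ = 3 (multiplicity 1), λ = 7/2 (multiplicity 1)


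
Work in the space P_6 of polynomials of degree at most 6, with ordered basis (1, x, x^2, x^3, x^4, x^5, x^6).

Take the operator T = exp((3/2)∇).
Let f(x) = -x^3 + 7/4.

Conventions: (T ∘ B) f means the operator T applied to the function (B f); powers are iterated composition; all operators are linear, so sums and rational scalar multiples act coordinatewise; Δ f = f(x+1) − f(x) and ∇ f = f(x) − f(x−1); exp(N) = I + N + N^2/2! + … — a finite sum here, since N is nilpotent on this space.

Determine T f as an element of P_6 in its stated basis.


order-1 term: -(9/2)x^2 + (9/2)x - 3/2
order-2 term: -(27/4)x + 27/4
order-3 term: -27/8
the series for exp((3/2)∇) f terminates at order 3
exp((3/2)∇) f = -x^3 - (9/2)x^2 - (9/4)x + 29/8

the image equals g(x) = -x^3 - (9/2)x^2 - (9/4)x + 29/8


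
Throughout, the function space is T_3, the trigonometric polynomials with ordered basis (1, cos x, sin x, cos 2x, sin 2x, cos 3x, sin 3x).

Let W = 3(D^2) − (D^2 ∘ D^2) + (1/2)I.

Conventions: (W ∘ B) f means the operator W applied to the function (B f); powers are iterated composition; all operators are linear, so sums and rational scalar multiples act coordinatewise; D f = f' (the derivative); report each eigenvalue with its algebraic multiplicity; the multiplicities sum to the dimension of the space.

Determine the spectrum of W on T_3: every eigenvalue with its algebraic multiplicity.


λ = -215/2 (multiplicity 2), λ = -55/2 (multiplicity 2), λ = -7/2 (multiplicity 2), λ = 1/2 (multiplicity 1)

image of 1: 1/2
image of cos x: -(7/2)cos x
image of sin x: -(7/2)sin x
image of cos 2x: -(55/2)cos 2x
image of sin 2x: -(55/2)sin 2x
image of cos 3x: -(215/2)cos 3x
image of sin 3x: -(215/2)sin 3x
the matrix is diagonal; its diagonal is (1/2, -7/2, -7/2, -55/2, -55/2, -215/2, -215/2)
for a triangular matrix the eigenvalues are the diagonal entries, with algebraic multiplicity their repetition count


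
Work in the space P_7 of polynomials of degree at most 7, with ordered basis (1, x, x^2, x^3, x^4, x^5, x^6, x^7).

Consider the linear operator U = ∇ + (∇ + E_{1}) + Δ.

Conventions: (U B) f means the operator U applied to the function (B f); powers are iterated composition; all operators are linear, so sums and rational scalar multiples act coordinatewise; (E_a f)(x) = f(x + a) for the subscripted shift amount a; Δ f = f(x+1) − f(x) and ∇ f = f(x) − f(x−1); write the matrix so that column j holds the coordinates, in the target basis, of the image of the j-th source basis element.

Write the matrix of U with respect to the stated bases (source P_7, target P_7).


image of 1: 1
image of x: x + 4
image of x^2: x^2 + 8x
image of x^3: x^3 + 12x^2 + 4
image of x^4: x^4 + 16x^3 + 16x
image of x^5: x^5 + 20x^4 + 40x^2 + 4
image of x^6: x^6 + 24x^5 + 80x^3 + 24x
image of x^7: x^7 + 28x^6 + 140x^4 + 84x^2 + 4
each image's coordinates form column j of the matrix

the matrix is [[1, 4, 0, 4, 0, 4, 0, 4]; [0, 1, 8, 0, 16, 0, 24, 0]; [0, 0, 1, 12, 0, 40, 0, 84]; [0, 0, 0, 1, 16, 0, 80, 0]; [0, 0, 0, 0, 1, 20, 0, 140]; [0, 0, 0, 0, 0, 1, 24, 0]; [0, 0, 0, 0, 0, 0, 1, 28]; [0, 0, 0, 0, 0, 0, 0, 1]] (rows listed top to bottom)


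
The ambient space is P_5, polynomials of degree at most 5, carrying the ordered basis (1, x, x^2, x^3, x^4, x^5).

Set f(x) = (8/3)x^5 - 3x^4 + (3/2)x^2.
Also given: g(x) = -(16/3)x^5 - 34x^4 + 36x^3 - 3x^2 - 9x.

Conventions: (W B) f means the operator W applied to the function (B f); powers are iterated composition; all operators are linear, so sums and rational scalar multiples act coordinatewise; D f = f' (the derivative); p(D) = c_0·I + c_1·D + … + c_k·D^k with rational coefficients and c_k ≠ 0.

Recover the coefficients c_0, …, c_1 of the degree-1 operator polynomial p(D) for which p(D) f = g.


p(D) = -2·I − 3·D, i.e. c_0 = -2, c_1 = -3

D^0 f = (8/3)x^5 - 3x^4 + (3/2)x^2
D^1 f = (40/3)x^4 - 12x^3 + 3x
matching coefficients of g against c_0 f + c_1 Df + … from the top degree down determines the c_i
solution: c_0 = -2, c_1 = -3


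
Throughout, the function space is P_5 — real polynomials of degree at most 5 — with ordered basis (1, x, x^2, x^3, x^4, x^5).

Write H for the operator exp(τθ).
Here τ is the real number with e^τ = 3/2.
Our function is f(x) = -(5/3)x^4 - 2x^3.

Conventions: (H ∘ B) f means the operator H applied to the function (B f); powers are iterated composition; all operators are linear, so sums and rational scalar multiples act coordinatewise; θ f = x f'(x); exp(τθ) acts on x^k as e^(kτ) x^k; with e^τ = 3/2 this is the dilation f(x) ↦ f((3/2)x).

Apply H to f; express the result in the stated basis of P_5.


the result is g(x) = -(135/16)x^4 - (27/4)x^3

exp(τθ) x^k = e^(kτ) x^k; with e^τ = 3/2 this sends x^k to (3/2)^k x^k
x^3 ↦ 27/8 x^3
x^4 ↦ 81/16 x^4
applying this coordinatewise to f: exp(τθ) f = -(135/16)x^4 - (27/4)x^3


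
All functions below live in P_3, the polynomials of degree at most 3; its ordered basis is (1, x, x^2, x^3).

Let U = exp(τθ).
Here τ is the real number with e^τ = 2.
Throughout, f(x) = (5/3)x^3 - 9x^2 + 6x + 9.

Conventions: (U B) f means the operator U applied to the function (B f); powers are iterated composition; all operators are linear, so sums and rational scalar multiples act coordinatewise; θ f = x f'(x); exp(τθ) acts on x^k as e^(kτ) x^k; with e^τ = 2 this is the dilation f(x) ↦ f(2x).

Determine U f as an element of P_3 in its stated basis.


exp(τθ) x^k = e^(kτ) x^k; with e^τ = 2 this sends x^k to 2^k x^k
x ↦ 2 x
x^2 ↦ 4 x^2
x^3 ↦ 8 x^3
applying this coordinatewise to f: exp(τθ) f = (40/3)x^3 - 36x^2 + 12x + 9

the result is g(x) = (40/3)x^3 - 36x^2 + 12x + 9


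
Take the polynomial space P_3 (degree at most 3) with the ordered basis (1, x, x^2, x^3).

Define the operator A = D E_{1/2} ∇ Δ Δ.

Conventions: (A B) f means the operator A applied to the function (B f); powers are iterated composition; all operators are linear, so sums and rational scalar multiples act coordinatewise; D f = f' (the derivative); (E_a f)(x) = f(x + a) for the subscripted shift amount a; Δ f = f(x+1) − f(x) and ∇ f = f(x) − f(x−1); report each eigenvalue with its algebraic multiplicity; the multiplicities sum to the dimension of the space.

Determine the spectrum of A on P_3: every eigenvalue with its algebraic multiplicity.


image of 1: 0
image of x: 0
image of x^2: 0
image of x^3: 0
the matrix is upper triangular; its diagonal is (0, 0, 0, 0)
for a triangular matrix the eigenvalues are the diagonal entries, with algebraic multiplicity their repetition count

λ = 0 (multiplicity 4)


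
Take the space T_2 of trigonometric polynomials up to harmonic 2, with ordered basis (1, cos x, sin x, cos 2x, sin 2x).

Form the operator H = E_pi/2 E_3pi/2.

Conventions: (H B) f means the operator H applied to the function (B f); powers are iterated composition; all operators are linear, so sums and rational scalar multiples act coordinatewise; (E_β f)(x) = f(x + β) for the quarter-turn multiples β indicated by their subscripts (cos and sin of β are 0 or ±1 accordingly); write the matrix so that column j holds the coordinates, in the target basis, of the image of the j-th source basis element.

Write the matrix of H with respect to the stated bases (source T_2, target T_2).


the matrix is [[1, 0, 0, 0, 0]; [0, 1, 0, 0, 0]; [0, 0, 1, 0, 0]; [0, 0, 0, 1, 0]; [0, 0, 0, 0, 1]] (rows listed top to bottom)

image of 1: 1
image of cos x: cos x
image of sin x: sin x
image of cos 2x: cos 2x
image of sin 2x: sin 2x
each image's coordinates form column j of the matrix


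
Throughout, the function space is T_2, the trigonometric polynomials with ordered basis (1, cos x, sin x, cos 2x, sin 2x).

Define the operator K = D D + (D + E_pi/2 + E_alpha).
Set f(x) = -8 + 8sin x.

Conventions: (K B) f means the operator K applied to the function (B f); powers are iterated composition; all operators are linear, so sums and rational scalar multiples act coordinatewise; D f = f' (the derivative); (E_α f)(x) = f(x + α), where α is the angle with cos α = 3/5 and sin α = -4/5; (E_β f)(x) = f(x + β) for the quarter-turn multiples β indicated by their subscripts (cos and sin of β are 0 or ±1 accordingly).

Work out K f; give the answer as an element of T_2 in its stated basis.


D f = 8cos x
D D f = -8sin x
D f = 8cos x
E_pi/2 f = -8 + 8cos x
E_alpha f = -8 - (32/5)cos x + (24/5)sin x
(D + E_pi/2 + E_alpha) f = -16 + (48/5)cos x + (24/5)sin x
(D D + (D + E_pi/2 + E_alpha)) f = -16 + (48/5)cos x - (16/5)sin x

g(x) = -16 + (48/5)cos x - (16/5)sin x


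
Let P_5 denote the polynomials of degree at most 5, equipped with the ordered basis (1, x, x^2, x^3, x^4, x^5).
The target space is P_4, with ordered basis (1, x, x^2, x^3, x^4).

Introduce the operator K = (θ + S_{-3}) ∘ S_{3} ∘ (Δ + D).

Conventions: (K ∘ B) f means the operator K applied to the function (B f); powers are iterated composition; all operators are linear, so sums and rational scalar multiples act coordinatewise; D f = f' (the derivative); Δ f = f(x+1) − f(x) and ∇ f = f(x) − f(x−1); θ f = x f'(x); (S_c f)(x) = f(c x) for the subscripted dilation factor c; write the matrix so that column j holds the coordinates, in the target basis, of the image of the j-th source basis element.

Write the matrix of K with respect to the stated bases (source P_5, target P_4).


image of 1: 0
image of x: 2
image of x^2: -24x + 1
image of x^3: 594x^2 - 18x + 1
image of x^4: -5184x^3 + 594x^2 - 24x + 1
image of x^5: 68850x^4 - 6480x^3 + 990x^2 - 30x + 1
each image's coordinates form column j of the matrix

the matrix is [[0, 2, 1, 1, 1, 1]; [0, 0, -24, -18, -24, -30]; [0, 0, 0, 594, 594, 990]; [0, 0, 0, 0, -5184, -6480]; [0, 0, 0, 0, 0, 68850]] (rows listed top to bottom)


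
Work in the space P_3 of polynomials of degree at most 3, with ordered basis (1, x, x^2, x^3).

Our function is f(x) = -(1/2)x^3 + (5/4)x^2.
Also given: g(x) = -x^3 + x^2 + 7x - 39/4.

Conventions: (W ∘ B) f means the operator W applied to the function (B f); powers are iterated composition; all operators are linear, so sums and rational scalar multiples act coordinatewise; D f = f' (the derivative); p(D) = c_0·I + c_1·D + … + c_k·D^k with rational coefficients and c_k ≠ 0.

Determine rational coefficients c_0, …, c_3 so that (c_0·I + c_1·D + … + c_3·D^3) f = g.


p(D) = 2·I + D − (3/2)·D^2 + 2·D^3, i.e. c_0 = 2, c_1 = 1, c_2 = -3/2, c_3 = 2

D^0 f = -(1/2)x^3 + (5/4)x^2
D^1 f = -(3/2)x^2 + (5/2)x
D^2 f = -3x + 5/2
D^3 f = -3
matching coefficients of g against c_0 f + c_1 Df + … from the top degree down determines the c_i
solution: c_0 = 2, c_1 = 1, c_2 = -3/2, c_3 = 2


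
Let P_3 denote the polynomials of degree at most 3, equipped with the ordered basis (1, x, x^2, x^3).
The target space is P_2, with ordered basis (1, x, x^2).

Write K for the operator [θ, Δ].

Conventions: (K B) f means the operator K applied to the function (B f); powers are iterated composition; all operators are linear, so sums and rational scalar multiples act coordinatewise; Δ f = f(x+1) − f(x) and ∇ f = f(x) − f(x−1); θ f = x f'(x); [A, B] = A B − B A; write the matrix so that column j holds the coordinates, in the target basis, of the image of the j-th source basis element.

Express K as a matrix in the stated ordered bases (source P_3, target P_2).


the matrix is [[0, -1, -2, -3]; [0, 0, -2, -6]; [0, 0, 0, -3]] (rows listed top to bottom)

image of 1: 0
image of x: -1
image of x^2: -2x - 2
image of x^3: -3x^2 - 6x - 3
each image's coordinates form column j of the matrix


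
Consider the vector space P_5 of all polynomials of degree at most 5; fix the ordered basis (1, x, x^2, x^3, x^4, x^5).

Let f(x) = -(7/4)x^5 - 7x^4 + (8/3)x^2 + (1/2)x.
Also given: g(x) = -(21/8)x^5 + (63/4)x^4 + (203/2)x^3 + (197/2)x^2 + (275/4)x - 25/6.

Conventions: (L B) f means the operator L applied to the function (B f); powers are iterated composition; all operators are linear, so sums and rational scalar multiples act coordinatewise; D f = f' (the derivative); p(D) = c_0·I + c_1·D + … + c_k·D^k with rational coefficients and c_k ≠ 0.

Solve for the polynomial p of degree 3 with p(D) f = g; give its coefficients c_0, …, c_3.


c_0 = 3/2, c_1 = -3, c_2 = -1/2, c_3 = -1/2

D^0 f = -(7/4)x^5 - 7x^4 + (8/3)x^2 + (1/2)x
D^1 f = -(35/4)x^4 - 28x^3 + (16/3)x + 1/2
D^2 f = -35x^3 - 84x^2 + 16/3
D^3 f = -105x^2 - 168x
matching coefficients of g against c_0 f + c_1 Df + … from the top degree down determines the c_i
solution: c_0 = 3/2, c_1 = -3, c_2 = -1/2, c_3 = -1/2


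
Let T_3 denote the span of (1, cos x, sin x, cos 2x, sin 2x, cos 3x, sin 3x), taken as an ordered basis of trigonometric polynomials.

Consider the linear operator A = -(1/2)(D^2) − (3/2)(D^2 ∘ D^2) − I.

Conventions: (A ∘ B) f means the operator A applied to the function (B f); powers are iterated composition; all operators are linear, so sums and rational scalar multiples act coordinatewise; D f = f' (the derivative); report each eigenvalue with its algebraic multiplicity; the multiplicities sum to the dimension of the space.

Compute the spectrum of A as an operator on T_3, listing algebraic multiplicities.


image of 1: -1
image of cos x: -2cos x
image of sin x: -2sin x
image of cos 2x: -23cos 2x
image of sin 2x: -23sin 2x
image of cos 3x: -118cos 3x
image of sin 3x: -118sin 3x
the matrix is diagonal; its diagonal is (-1, -2, -2, -23, -23, -118, -118)
for a triangular matrix the eigenvalues are the diagonal entries, with algebraic multiplicity their repetition count

λ = -118 (multiplicity 2), λ = -23 (multiplicity 2), λ = -2 (multiplicity 2), λ = -1 (multiplicity 1)


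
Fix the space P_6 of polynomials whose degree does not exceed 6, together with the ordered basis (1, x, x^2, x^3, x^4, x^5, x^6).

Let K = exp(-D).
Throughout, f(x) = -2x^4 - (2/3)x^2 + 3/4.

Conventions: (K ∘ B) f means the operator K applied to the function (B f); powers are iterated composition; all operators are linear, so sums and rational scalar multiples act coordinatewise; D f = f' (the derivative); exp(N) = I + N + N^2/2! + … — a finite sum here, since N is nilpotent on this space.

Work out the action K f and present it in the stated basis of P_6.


order-1 term: 8x^3 + (4/3)x
order-2 term: -12x^2 - 2/3
order-3 term: 8x
order-4 term: -2
the series for exp(-D) f terminates at order 4
exp(-D) f = -2x^4 + 8x^3 - (38/3)x^2 + (28/3)x - 23/12

g(x) = -2x^4 + 8x^3 - (38/3)x^2 + (28/3)x - 23/12


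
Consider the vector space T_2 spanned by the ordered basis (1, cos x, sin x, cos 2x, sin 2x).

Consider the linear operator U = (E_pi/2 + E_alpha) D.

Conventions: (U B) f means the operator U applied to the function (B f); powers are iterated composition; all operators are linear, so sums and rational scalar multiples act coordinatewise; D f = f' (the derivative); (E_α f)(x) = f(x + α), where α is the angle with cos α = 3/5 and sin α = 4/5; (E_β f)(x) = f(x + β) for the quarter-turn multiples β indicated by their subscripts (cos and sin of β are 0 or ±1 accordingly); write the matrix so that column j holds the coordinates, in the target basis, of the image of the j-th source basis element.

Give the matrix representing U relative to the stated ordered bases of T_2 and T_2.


the matrix is [[0, 0, 0, 0, 0]; [0, -9/5, 3/5, 0, 0]; [0, -3/5, -9/5, 0, 0]; [0, 0, 0, -48/25, -64/25]; [0, 0, 0, 64/25, -48/25]] (rows listed top to bottom)

image of 1: 0
image of cos x: -(9/5)cos x - (3/5)sin x
image of sin x: (3/5)cos x - (9/5)sin x
image of cos 2x: -(48/25)cos 2x + (64/25)sin 2x
image of sin 2x: -(64/25)cos 2x - (48/25)sin 2x
each image's coordinates form column j of the matrix


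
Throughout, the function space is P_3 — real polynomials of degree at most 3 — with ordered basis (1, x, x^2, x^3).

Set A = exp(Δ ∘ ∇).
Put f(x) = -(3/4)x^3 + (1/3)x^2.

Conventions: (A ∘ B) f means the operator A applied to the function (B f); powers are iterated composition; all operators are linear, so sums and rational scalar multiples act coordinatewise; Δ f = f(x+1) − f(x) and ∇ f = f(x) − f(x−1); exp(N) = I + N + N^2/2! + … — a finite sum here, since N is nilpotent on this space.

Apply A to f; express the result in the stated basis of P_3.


the result is g(x) = -(3/4)x^3 + (1/3)x^2 - (9/2)x + 2/3

order-1 term: -(9/2)x + 2/3
the series for exp(Δ ∘ ∇) f terminates at order 1
exp(Δ ∘ ∇) f = -(3/4)x^3 + (1/3)x^2 - (9/2)x + 2/3


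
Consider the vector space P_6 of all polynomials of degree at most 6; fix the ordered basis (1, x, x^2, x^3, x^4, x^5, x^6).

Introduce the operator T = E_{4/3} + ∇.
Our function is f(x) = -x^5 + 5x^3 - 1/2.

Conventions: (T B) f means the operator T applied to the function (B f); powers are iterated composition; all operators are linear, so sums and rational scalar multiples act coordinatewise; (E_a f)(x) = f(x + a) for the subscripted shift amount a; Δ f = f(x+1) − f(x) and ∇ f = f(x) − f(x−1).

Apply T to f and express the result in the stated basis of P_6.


E_{4/3} f = -x^5 - (20/3)x^4 - (115/9)x^3 - (100/27)x^2 + (880/81)x + 3469/486
∇ f = -5x^4 + 10x^3 + 5x^2 - 10x + 4
(E_{4/3} + ∇) f = -x^5 - (35/3)x^4 - (25/9)x^3 + (35/27)x^2 + (70/81)x + 5413/486

the result is g(x) = -x^5 - (35/3)x^4 - (25/9)x^3 + (35/27)x^2 + (70/81)x + 5413/486


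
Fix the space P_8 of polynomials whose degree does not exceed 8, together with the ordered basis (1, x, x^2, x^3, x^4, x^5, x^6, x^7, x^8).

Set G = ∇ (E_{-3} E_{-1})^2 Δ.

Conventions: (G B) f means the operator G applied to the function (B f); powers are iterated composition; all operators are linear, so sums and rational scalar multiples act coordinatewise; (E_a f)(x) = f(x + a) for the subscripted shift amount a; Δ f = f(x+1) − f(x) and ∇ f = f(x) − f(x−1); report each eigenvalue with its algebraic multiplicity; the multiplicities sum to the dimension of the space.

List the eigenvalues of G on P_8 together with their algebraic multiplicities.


λ = 0 (multiplicity 9)

image of 1: 0
image of x: 0
image of x^2: 2
image of x^3: 6x - 48
image of x^4: 12x^2 - 192x + 770
image of x^5: 20x^3 - 480x^2 + 3850x - 10320
image of x^6: 30x^4 - 960x^3 + 11550x^2 - 61920x + 124802
image of x^7: 42x^5 - 1680x^4 + 26950x^3 - 216720x^2 + 873614x - 1412208
image of x^8: 56x^6 - 2688x^5 + 53900x^4 - 577920x^3 + 3494456x^2 - 11297664x + 15257090
the matrix is upper triangular; its diagonal is (0, 0, 0, 0, 0, 0, 0, 0, 0)
for a triangular matrix the eigenvalues are the diagonal entries, with algebraic multiplicity their repetition count


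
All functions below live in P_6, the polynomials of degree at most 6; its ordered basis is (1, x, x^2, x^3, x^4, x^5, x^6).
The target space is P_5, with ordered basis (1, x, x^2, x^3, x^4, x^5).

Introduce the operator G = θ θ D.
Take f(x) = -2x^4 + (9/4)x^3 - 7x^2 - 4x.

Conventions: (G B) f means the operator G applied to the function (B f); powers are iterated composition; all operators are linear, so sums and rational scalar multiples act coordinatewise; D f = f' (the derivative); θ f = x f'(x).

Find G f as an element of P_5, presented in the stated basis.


the image equals g(x) = -72x^3 + 27x^2 - 14x

D f = -8x^3 + (27/4)x^2 - 14x - 4
θ D f = -24x^3 + (27/2)x^2 - 14x
θ θ D f = -72x^3 + 27x^2 - 14x


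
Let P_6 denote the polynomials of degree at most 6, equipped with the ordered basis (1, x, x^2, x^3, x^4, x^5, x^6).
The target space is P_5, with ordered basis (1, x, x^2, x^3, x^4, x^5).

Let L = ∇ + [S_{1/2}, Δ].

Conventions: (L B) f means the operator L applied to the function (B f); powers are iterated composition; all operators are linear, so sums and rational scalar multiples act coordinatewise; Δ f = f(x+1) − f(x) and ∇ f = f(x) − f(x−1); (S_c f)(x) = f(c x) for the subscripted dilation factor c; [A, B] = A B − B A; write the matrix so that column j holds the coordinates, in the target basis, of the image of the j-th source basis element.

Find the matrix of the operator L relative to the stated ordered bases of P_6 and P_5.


the matrix is [[0, 3/2, -1/4, 15/8, -1/16, 63/32, -1/64]; [0, 0, 5/2, -15/8, 23/4, -85/32, 285/32]; [0, 0, 0, 27/8, -39/8, 195/16, -735/64]; [0, 0, 0, 0, 17/4, -145/16, 355/16]; [0, 0, 0, 0, 0, 165/32, -915/64]; [0, 0, 0, 0, 0, 0, 195/32]] (rows listed top to bottom)

image of 1: 0
image of x: 3/2
image of x^2: (5/2)x - 1/4
image of x^3: (27/8)x^2 - (15/8)x + 15/8
image of x^4: (17/4)x^3 - (39/8)x^2 + (23/4)x - 1/16
image of x^5: (165/32)x^4 - (145/16)x^3 + (195/16)x^2 - (85/32)x + 63/32
image of x^6: (195/32)x^5 - (915/64)x^4 + (355/16)x^3 - (735/64)x^2 + (285/32)x - 1/64
each image's coordinates form column j of the matrix


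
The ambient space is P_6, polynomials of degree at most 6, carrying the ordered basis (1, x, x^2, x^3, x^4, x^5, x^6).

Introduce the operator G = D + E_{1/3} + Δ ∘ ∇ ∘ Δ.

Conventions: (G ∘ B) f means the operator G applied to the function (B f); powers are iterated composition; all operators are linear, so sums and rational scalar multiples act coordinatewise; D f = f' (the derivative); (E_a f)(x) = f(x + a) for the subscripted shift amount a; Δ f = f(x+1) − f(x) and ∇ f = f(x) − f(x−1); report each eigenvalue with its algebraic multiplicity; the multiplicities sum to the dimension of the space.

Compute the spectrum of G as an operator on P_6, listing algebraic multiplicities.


image of 1: 1
image of x: x + 4/3
image of x^2: x^2 + (8/3)x + 1/9
image of x^3: x^3 + 4x^2 + (1/3)x + 163/27
image of x^4: x^4 + (16/3)x^3 + (2/3)x^2 + (652/27)x + 973/81
image of x^5: x^5 + (20/3)x^4 + (10/9)x^3 + (1630/27)x^2 + (4865/81)x + 7291/243
image of x^6: x^6 + 8x^5 + (5/3)x^4 + (3260/27)x^3 + (4865/27)x^2 + (14582/81)x + 43741/729
the matrix is upper triangular; its diagonal is (1, 1, 1, 1, 1, 1, 1)
for a triangular matrix the eigenvalues are the diagonal entries, with algebraic multiplicity their repetition count

λ = 1 (multiplicity 7)


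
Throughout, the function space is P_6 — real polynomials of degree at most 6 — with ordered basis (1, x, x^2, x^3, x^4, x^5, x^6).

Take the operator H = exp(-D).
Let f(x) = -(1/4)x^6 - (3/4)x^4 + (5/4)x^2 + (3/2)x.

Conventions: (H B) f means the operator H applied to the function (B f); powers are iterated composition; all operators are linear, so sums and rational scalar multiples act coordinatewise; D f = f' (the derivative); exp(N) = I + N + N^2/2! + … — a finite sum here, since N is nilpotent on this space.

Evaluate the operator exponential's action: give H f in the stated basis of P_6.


the image equals g(x) = -(1/4)x^6 + (3/2)x^5 - (9/2)x^4 + 8x^3 - 7x^2 + (7/2)x - 5/4

order-1 term: (3/2)x^5 + 3x^3 - (5/2)x - 3/2
order-2 term: -(15/4)x^4 - (9/2)x^2 + 5/4
order-3 term: 5x^3 + 3x
order-4 term: -(15/4)x^2 - 3/4
order-5 term: (3/2)x
order-6 term: -1/4
the series for exp(-D) f terminates at order 6
exp(-D) f = -(1/4)x^6 + (3/2)x^5 - (9/2)x^4 + 8x^3 - 7x^2 + (7/2)x - 5/4


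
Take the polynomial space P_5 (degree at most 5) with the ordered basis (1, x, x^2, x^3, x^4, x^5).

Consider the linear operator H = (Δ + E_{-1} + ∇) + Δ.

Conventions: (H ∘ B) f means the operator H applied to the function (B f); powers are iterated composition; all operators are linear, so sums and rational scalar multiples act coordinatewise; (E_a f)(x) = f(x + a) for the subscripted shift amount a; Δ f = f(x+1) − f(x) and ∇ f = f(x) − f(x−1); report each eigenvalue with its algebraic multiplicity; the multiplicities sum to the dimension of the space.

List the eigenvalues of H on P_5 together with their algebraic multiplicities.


λ = 1 (multiplicity 6)

image of 1: 1
image of x: x + 2
image of x^2: x^2 + 4x + 2
image of x^3: x^3 + 6x^2 + 6x + 2
image of x^4: x^4 + 8x^3 + 12x^2 + 8x + 2
image of x^5: x^5 + 10x^4 + 20x^3 + 20x^2 + 10x + 2
the matrix is upper triangular; its diagonal is (1, 1, 1, 1, 1, 1)
for a triangular matrix the eigenvalues are the diagonal entries, with algebraic multiplicity their repetition count


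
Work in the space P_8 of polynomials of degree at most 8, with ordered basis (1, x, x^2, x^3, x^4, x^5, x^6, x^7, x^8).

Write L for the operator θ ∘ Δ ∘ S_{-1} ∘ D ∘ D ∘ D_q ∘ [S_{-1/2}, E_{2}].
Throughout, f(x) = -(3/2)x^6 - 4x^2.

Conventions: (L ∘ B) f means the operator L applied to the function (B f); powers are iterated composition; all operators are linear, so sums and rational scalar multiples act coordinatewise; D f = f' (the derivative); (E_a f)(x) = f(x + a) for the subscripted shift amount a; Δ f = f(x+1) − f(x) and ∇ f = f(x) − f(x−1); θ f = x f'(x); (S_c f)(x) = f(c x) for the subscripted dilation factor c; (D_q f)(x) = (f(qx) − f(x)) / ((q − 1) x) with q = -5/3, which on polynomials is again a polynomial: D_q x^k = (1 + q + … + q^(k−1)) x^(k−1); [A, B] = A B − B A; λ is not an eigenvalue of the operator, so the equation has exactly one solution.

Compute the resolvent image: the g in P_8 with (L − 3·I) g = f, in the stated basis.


write g with unknown coordinates in the stated basis and equate coefficients in (L − 3·I) g = f
solving from the highest basis element down gives g = (1/2)x^6 + (4/3)x^2 - (421/36)x
check: L g = -(421/12)x
so L g − 3·g = -(3/2)x^6 - 4x^2 = f ✓

the image equals g(x) = (1/2)x^6 + (4/3)x^2 - (421/36)x


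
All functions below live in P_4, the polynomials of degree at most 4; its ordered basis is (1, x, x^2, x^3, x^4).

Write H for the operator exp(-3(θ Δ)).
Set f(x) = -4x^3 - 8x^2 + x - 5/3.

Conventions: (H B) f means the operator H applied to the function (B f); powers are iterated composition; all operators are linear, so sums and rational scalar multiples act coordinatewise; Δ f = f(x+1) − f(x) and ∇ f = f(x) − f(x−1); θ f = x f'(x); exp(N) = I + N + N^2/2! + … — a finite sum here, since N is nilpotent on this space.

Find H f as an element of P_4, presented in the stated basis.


the image equals g(x) = -4x^3 + 64x^2 - 131x - 5/3

order-1 term: 72x^2 + 84x
order-2 term: -216x
the series for exp(-3(θ Δ)) f terminates at order 2
exp(-3(θ Δ)) f = -4x^3 + 64x^2 - 131x - 5/3


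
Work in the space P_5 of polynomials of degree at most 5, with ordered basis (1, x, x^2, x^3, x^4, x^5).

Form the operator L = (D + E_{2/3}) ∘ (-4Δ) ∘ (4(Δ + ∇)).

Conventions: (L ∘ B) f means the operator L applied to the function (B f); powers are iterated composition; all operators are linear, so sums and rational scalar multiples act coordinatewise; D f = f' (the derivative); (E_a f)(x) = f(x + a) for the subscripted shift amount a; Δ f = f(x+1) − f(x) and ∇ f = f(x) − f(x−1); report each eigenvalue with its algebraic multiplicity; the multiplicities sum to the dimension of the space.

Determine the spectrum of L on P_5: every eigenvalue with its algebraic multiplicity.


λ = 0 (multiplicity 6)

image of 1: 0
image of x: 0
image of x^2: -64
image of x^3: -192x - 416
image of x^4: -384x^2 - 1664x - 3200/3
image of x^5: -640x^3 - 4160x^2 - (16000/3)x - 87200/27
the matrix is upper triangular; its diagonal is (0, 0, 0, 0, 0, 0)
for a triangular matrix the eigenvalues are the diagonal entries, with algebraic multiplicity their repetition count


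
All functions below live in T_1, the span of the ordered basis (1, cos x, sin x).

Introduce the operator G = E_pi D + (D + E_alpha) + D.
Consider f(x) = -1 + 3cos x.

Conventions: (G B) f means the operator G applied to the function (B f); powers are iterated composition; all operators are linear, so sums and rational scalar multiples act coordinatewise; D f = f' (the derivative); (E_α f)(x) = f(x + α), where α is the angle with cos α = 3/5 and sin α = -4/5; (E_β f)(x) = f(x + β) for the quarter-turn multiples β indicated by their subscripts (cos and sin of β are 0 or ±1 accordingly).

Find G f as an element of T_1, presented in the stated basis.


the result is g(x) = -1 + (9/5)cos x - (3/5)sin x

D f = -3sin x
E_pi D f = 3sin x
D f = -3sin x
E_alpha f = -1 + (9/5)cos x + (12/5)sin x
(D + E_alpha) f = -1 + (9/5)cos x - (3/5)sin x
D f = -3sin x
(E_pi D + (D + E_alpha) + D) f = -1 + (9/5)cos x - (3/5)sin x


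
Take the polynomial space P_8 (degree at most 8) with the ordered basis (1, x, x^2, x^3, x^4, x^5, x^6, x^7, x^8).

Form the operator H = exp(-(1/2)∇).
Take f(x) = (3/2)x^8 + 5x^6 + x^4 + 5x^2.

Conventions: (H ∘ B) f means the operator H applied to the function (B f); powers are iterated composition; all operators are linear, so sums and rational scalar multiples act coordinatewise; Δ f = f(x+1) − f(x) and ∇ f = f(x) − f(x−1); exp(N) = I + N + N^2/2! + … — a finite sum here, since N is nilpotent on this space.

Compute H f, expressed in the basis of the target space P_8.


the result is g(x) = (3/2)x^8 - 6x^7 + (73/2)x^6 - (261/2)x^5 + (6061/16)x^4 - (6513/8)x^3 + (39973/32)x^2 - (38943/32)x + 292763/512

order-1 term: -6x^7 + 21x^6 - 57x^5 + 90x^4 - 94x^3 + (123/2)x^2 - 28x + 25/4
order-2 term: (21/2)x^6 - 63x^5 + (405/2)x^4 - 390x^3 + (1833/4)x^2 - (609/2)x + 715/8
order-3 term: -(21/2)x^5 + (315/4)x^4 - 275x^3 + (2115/4)x^2 - (2183/4)x + 1905/8
order-4 term: (105/16)x^4 - (105/2)x^3 + (2805/16)x^2 - (1125/4)x + 5755/32
order-5 term: -(21/8)x^3 + (315/16)x^2 - (855/16)x + 825/16
order-6 term: (21/32)x^2 - (63/16)x + 101/16
order-7 term: -(3/32)x + 21/64
order-8 term: 3/512
the series for exp(-(1/2)∇) f terminates at order 8
exp(-(1/2)∇) f = (3/2)x^8 - 6x^7 + (73/2)x^6 - (261/2)x^5 + (6061/16)x^4 - (6513/8)x^3 + (39973/32)x^2 - (38943/32)x + 292763/512


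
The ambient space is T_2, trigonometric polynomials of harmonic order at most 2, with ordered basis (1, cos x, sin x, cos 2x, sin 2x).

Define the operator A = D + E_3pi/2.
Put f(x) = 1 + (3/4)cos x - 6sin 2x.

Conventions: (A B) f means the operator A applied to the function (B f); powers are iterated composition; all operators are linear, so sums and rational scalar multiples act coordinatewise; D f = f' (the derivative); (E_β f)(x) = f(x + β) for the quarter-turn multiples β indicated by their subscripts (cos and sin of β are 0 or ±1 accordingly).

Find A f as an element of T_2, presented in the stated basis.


the result is g(x) = 1 - 12cos 2x + 6sin 2x

D f = -(3/4)sin x - 12cos 2x
E_3pi/2 f = 1 + (3/4)sin x + 6sin 2x
(D + E_3pi/2) f = 1 - 12cos 2x + 6sin 2x


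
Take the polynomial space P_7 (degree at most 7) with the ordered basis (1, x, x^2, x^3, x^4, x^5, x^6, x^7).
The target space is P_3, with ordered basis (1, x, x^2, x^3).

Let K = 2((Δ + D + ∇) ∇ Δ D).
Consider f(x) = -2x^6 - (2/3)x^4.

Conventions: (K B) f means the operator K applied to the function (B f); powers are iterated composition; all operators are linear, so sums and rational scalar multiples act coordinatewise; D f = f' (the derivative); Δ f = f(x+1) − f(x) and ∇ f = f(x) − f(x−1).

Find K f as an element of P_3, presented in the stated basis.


D f = -12x^5 - (8/3)x^3
Δ D f = -60x^4 - 120x^3 - 128x^2 - 68x - 44/3
∇ (Δ D) f = -240x^3 - 136x
Δ ∇ (Δ D) f = -720x^2 - 720x - 376
D ∇ (Δ D) f = -720x^2 - 136
∇ ∇ (Δ D) f = -720x^2 + 720x - 376
(Δ + D + ∇) ∇ (Δ D) f = -2160x^2 - 888
(2((Δ + D + ∇) ∇ Δ D)) f = -4320x^2 - 1776

g(x) = -4320x^2 - 1776


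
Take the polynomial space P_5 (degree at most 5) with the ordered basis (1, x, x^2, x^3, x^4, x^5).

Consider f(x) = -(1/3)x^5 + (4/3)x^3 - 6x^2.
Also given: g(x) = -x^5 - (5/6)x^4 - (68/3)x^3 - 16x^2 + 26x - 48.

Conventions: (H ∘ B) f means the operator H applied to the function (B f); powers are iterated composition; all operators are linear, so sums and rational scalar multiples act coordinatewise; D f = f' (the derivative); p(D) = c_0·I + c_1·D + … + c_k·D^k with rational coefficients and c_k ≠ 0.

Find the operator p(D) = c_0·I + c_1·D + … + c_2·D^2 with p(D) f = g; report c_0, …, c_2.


c_0 = 3, c_1 = 1/2, c_2 = 4

D^0 f = -(1/3)x^5 + (4/3)x^3 - 6x^2
D^1 f = -(5/3)x^4 + 4x^2 - 12x
D^2 f = -(20/3)x^3 + 8x - 12
matching coefficients of g against c_0 f + c_1 Df + … from the top degree down determines the c_i
solution: c_0 = 3, c_1 = 1/2, c_2 = 4


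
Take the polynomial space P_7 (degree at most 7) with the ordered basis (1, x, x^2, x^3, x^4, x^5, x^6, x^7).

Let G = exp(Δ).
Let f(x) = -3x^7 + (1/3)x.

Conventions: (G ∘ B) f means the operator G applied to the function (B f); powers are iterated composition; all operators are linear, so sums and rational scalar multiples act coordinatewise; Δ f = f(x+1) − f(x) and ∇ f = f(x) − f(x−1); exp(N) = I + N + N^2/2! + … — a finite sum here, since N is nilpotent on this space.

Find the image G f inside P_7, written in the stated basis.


the image equals g(x) = -3x^7 - 21x^6 - 126x^5 - 525x^4 - 1575x^3 - 3276x^2 - (12788/3)x - 7892/3

order-1 term: -21x^6 - 63x^5 - 105x^4 - 105x^3 - 63x^2 - 21x - 8/3
order-2 term: -63x^5 - 315x^4 - 735x^3 - 945x^2 - 651x - 189
order-3 term: -105x^4 - 630x^3 - 1575x^2 - 1890x - 903
order-4 term: -105x^3 - 630x^2 - 1365x - 1050
order-5 term: -63x^2 - 315x - 420
order-6 term: -21x - 63
order-7 term: -3
the series for exp(Δ) f terminates at order 7
exp(Δ) f = -3x^7 - 21x^6 - 126x^5 - 525x^4 - 1575x^3 - 3276x^2 - (12788/3)x - 7892/3


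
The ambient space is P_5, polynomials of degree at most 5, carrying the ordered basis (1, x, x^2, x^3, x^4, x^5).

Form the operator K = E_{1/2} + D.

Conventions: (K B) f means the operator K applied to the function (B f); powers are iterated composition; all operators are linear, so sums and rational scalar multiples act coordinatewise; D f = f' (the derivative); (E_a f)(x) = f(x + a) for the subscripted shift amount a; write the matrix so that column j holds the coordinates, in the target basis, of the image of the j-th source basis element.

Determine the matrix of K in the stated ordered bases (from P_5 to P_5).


the matrix is [[1, 3/2, 1/4, 1/8, 1/16, 1/32]; [0, 1, 3, 3/4, 1/2, 5/16]; [0, 0, 1, 9/2, 3/2, 5/4]; [0, 0, 0, 1, 6, 5/2]; [0, 0, 0, 0, 1, 15/2]; [0, 0, 0, 0, 0, 1]] (rows listed top to bottom)

image of 1: 1
image of x: x + 3/2
image of x^2: x^2 + 3x + 1/4
image of x^3: x^3 + (9/2)x^2 + (3/4)x + 1/8
image of x^4: x^4 + 6x^3 + (3/2)x^2 + (1/2)x + 1/16
image of x^5: x^5 + (15/2)x^4 + (5/2)x^3 + (5/4)x^2 + (5/16)x + 1/32
each image's coordinates form column j of the matrix


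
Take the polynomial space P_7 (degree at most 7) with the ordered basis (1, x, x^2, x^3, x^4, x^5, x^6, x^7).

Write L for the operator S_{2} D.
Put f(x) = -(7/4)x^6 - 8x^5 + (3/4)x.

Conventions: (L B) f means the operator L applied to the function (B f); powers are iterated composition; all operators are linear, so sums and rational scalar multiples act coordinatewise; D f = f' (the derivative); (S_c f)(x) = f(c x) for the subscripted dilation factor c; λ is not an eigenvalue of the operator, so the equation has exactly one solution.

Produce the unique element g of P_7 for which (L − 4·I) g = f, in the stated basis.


write g with unknown coordinates in the stated basis and equate coefficients in (L − 4·I) g = f
solving from the highest basis element down gives g = (7/16)x^6 + 23x^5 + 460x^4 + 3680x^3 + 11040x^2 + (176637/16)x + 176637/64
check: L g = 84x^5 + 1840x^4 + 14720x^3 + 44160x^2 + 44160x + 176637/16
so L g − 4·g = -(7/4)x^6 - 8x^5 + (3/4)x = f ✓

g(x) = (7/16)x^6 + 23x^5 + 460x^4 + 3680x^3 + 11040x^2 + (176637/16)x + 176637/64


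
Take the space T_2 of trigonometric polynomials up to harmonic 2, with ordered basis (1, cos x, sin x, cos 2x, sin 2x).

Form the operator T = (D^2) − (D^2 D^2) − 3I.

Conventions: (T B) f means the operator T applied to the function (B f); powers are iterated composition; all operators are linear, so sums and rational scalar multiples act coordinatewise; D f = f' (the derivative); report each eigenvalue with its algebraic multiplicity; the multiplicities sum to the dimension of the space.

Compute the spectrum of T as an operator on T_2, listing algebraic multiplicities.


image of 1: -3
image of cos x: -5cos x
image of sin x: -5sin x
image of cos 2x: -23cos 2x
image of sin 2x: -23sin 2x
the matrix is diagonal; its diagonal is (-3, -5, -5, -23, -23)
for a triangular matrix the eigenvalues are the diagonal entries, with algebraic multiplicity their repetition count

λ = -23 (multiplicity 2), λ = -5 (multiplicity 2), λ = -3 (multiplicity 1)


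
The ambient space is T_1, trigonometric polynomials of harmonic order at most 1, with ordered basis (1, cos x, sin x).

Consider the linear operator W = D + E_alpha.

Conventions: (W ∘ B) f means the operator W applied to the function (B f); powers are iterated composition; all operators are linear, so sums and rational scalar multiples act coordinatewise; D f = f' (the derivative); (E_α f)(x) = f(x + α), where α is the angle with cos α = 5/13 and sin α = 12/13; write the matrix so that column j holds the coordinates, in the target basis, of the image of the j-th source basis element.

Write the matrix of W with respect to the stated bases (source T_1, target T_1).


the matrix is [[1, 0, 0]; [0, 5/13, 25/13]; [0, -25/13, 5/13]] (rows listed top to bottom)

image of 1: 1
image of cos x: (5/13)cos x - (25/13)sin x
image of sin x: (25/13)cos x + (5/13)sin x
each image's coordinates form column j of the matrix


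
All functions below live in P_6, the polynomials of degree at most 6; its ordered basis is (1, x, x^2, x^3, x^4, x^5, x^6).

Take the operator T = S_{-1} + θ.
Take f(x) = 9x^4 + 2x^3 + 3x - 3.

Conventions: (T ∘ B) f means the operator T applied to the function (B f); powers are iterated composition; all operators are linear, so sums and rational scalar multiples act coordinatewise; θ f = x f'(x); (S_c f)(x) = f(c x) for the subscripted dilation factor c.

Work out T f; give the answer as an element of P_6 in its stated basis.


S_{-1} f = 9x^4 - 2x^3 - 3x - 3
θ f = 36x^4 + 6x^3 + 3x
(S_{-1} + θ) f = 45x^4 + 4x^3 - 3

g(x) = 45x^4 + 4x^3 - 3


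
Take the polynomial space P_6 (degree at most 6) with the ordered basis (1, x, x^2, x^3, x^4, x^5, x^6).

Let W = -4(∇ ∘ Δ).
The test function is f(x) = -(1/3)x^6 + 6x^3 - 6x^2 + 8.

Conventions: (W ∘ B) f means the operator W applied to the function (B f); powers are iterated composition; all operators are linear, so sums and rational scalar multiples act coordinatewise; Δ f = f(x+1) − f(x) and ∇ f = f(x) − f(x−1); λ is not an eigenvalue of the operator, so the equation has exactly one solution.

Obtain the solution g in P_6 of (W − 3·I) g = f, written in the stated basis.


write g with unknown coordinates in the stated basis and equate coefficients in (W − 3·I) g = f
solving from the highest basis element down gives g = (1/9)x^6 - (40/9)x^4 - 2x^3 + (206/3)x^2 + 16x - 1568/9
check: W g = -(40/3)x^4 + 200x^2 + 48x - 1544/3
so W g − 3·g = -(1/3)x^6 + 6x^3 - 6x^2 + 8 = f ✓

the image equals g(x) = (1/9)x^6 - (40/9)x^4 - 2x^3 + (206/3)x^2 + 16x - 1568/9
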